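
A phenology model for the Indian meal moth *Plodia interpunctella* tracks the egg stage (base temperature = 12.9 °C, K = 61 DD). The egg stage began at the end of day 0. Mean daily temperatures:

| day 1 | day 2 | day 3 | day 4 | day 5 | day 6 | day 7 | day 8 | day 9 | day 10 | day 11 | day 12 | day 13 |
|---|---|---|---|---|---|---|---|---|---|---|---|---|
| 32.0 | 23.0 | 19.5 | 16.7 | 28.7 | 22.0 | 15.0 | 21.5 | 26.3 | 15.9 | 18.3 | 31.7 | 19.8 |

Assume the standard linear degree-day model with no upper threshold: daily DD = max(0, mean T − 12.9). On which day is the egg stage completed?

day 6

Daily DD above 12.9 °C: 19.1, 10.1, 6.6, 3.8, 15.8, 9.1, 2.1, 8.6, 13.4, 3.0, 5.4, 18.8, 6.9.
Cumulative: 19.1, 29.2, 35.8, 39.6, 55.4, 64.5, 66.6, 75.2, 88.6, 91.6, 97.0, 115.8, 122.7.
The total first reaches 61 DD on day 6.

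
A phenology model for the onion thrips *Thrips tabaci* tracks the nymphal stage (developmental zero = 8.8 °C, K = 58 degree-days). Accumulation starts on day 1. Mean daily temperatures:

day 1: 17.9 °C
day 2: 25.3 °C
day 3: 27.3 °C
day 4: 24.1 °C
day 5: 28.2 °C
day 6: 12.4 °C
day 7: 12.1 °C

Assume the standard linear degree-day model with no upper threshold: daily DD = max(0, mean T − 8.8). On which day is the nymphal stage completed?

day 4

Daily DD above 8.8 °C: 9.1, 16.5, 18.5, 15.3, 19.4, 3.6, 3.3.
Cumulative: 9.1, 25.6, 44.1, 59.4, 78.8, 82.4, 85.7.
The total first reaches 58 DD on day 4.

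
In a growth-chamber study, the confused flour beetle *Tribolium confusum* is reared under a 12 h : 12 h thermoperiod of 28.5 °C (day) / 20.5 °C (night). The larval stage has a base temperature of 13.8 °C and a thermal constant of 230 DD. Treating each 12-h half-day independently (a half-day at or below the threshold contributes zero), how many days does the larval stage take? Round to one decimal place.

21.5 days

Day half: max(0, 28.5 − 13.8) × 0.5 = 14.7 × 0.5 = 7.35 DD.
Night half: max(0, 20.5 − 13.8) × 0.5 = 6.7 × 0.5 = 3.35 DD.
Per 24 h: 10.70 DD/day.
Duration = 230 / 10.70 = 21.495 ≈ 21.5 days.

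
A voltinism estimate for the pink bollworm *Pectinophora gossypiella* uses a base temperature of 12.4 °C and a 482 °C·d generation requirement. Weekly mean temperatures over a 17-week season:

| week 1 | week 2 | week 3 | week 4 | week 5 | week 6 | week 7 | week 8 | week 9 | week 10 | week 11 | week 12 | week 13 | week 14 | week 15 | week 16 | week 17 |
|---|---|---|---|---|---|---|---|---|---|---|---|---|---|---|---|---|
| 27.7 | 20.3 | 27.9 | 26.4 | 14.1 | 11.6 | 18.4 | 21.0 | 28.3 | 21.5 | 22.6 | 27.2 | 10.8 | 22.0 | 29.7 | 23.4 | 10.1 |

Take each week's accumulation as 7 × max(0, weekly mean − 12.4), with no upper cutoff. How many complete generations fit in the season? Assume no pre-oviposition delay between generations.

Weekly DD (7 × max(0, T̄ − 12.4)): 107.1, 55.3, 108.5, 98.0, 11.9, 0.0, 42.0, 60.2, 111.3, 63.7, 71.4, 103.6, 0.0, 67.2, 121.1, 77.0, 0.0.
Season total = 1098.3 DD.
Complete generations = ⌊1098.3 / 482⌋ = 2.

2 generations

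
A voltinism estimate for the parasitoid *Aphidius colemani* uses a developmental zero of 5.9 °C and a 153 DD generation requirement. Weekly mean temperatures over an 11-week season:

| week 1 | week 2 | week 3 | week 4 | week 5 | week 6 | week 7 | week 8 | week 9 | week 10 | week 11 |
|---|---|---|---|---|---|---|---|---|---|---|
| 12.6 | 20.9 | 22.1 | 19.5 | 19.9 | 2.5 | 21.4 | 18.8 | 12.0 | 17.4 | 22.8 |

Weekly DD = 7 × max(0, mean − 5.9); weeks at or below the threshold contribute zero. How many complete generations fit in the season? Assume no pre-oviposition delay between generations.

Weekly DD (7 × max(0, T̄ − 5.9)): 46.9, 105.0, 113.4, 95.2, 98.0, 0.0, 108.5, 90.3, 42.7, 80.5, 118.3.
Season total = 898.8 DD.
Complete generations = ⌊898.8 / 153⌋ = 5.

5 generations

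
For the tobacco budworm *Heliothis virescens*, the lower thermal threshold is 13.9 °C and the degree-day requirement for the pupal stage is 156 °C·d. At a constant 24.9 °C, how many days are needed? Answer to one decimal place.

14.2 days

Daily accumulation = 24.9 − 13.9 = 11.0 DD/day.
Duration = 156 / 11.0 = 14.182 ≈ 14.2 days.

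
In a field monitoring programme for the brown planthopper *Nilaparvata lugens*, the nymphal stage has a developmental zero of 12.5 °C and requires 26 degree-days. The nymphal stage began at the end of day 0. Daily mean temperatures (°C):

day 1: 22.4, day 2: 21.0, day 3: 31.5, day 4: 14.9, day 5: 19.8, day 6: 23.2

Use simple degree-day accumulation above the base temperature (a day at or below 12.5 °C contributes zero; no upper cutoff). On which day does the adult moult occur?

day 3

Daily DD above 12.5 °C: 9.9, 8.5, 19.0, 2.4, 7.3, 10.7.
Cumulative: 9.9, 18.4, 37.4, 39.8, 47.1, 57.8.
The total first reaches 26 DD on day 3.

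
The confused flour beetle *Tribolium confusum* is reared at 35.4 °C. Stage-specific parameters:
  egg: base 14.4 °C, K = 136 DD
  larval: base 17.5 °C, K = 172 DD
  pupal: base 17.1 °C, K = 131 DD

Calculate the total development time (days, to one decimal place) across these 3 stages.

egg: 136 / (35.4 − 14.4) = 136 / 21.0 = 6.476 d.
larval: 172 / (35.4 − 17.5) = 172 / 17.9 = 9.609 d.
pupal: 131 / (35.4 − 17.1) = 131 / 18.3 = 7.158 d.
Sum = 23.244 ≈ 23.2 days.

23.2 days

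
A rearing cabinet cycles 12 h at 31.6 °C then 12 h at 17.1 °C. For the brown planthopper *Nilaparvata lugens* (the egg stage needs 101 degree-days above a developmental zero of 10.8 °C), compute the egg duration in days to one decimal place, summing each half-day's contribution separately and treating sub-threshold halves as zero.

Day half: max(0, 31.6 − 10.8) × 0.5 = 20.8 × 0.5 = 10.40 DD.
Night half: max(0, 17.1 − 10.8) × 0.5 = 6.3 × 0.5 = 3.15 DD.
Per 24 h: 13.55 DD/day.
Duration = 101 / 13.55 = 7.454 ≈ 7.5 days.

7.5 days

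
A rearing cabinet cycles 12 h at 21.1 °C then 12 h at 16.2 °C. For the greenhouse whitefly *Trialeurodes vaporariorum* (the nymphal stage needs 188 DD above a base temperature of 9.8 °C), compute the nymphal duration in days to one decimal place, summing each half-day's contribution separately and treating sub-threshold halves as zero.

Day half: max(0, 21.1 − 9.8) × 0.5 = 11.3 × 0.5 = 5.65 DD.
Night half: max(0, 16.2 − 9.8) × 0.5 = 6.4 × 0.5 = 3.20 DD.
Per 24 h: 8.85 DD/day.
Duration = 188 / 8.85 = 21.243 ≈ 21.2 days.

21.2 days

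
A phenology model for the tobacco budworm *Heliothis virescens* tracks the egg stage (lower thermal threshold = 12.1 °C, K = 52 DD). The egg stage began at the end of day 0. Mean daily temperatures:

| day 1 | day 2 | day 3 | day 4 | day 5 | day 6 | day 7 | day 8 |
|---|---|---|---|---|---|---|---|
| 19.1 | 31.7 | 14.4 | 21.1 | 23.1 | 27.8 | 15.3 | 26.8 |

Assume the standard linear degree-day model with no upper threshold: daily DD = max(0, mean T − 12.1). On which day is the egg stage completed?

day 6

Daily DD above 12.1 °C: 7.0, 19.6, 2.3, 9.0, 11.0, 15.7, 3.2, 14.7.
Cumulative: 7.0, 26.6, 28.9, 37.9, 48.9, 64.6, 67.8, 82.5.
The total first reaches 52 DD on day 6.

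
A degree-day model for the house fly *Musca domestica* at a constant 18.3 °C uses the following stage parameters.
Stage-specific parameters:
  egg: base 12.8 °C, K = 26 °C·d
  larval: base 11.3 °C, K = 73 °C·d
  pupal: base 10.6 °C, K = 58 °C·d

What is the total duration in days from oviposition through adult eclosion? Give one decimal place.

22.7 days

egg: 26 / (18.3 − 12.8) = 26 / 5.5 = 4.727 d.
larval: 73 / (18.3 − 11.3) = 73 / 7.0 = 10.429 d.
pupal: 58 / (18.3 − 10.6) = 58 / 7.7 = 7.532 d.
Sum = 22.688 ≈ 22.7 days.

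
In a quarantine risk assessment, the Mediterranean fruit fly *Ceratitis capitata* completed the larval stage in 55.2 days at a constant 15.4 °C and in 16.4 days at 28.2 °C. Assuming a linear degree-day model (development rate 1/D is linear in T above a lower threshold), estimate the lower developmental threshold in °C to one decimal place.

10.0 °C

Linear rate model ⇒ the product D·(T − T_b) is constant across temperatures.
55.2·(15.4 − T_b) = 16.4·(28.2 − T_b)
T_b = (55.2·15.4 − 16.4·28.2) / (55.2 − 16.4) = 387.60 / 38.8 = 9.990 °C ≈ 10.0 °C.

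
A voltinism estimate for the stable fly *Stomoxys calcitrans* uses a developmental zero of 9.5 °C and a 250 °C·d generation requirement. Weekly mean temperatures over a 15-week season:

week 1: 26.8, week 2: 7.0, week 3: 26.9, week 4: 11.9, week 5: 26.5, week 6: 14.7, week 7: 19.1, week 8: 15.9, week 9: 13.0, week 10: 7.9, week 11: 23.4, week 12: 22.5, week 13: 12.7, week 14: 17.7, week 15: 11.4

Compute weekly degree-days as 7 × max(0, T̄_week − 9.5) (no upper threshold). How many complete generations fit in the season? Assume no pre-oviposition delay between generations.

3 generations

Weekly DD (7 × max(0, T̄ − 9.5)): 121.1, 0.0, 121.8, 16.8, 119.0, 36.4, 67.2, 44.8, 24.5, 0.0, 97.3, 91.0, 22.4, 57.4, 13.3.
Season total = 833.0 DD.
Complete generations = ⌊833.0 / 250⌋ = 3.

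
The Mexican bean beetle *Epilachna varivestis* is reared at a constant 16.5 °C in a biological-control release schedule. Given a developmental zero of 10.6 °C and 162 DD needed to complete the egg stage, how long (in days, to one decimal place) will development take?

27.5 days

Daily accumulation = 16.5 − 10.6 = 5.9 DD/day.
Duration = 162 / 5.9 = 27.458 ≈ 27.5 days.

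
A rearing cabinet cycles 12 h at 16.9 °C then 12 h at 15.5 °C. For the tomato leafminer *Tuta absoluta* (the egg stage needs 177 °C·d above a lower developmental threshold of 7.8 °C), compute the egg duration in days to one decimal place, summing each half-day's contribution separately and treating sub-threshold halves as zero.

21.1 days

Day half: max(0, 16.9 − 7.8) × 0.5 = 9.1 × 0.5 = 4.55 DD.
Night half: max(0, 15.5 − 7.8) × 0.5 = 7.7 × 0.5 = 3.85 DD.
Per 24 h: 8.40 DD/day.
Duration = 177 / 8.40 = 21.071 ≈ 21.1 days.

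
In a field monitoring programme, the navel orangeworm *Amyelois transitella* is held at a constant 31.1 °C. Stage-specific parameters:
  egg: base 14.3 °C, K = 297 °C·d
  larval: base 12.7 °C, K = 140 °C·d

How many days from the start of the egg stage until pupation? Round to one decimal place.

egg: 297 / (31.1 − 14.3) = 297 / 16.8 = 17.679 d.
larval: 140 / (31.1 − 12.7) = 140 / 18.4 = 7.609 d.
Sum = 25.287 ≈ 25.3 days.

25.3 days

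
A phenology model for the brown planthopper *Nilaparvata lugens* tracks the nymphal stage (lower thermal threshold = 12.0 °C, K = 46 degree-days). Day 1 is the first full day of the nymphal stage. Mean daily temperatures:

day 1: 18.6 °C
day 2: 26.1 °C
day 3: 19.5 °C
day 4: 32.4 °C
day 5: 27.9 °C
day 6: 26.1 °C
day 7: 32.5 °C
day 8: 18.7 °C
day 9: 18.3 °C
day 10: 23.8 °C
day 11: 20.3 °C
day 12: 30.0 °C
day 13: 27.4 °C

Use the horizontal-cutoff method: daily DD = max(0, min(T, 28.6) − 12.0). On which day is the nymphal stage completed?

day 5

Daily DD above 12.0 °C (capped at 16.6): 6.6, 14.1, 7.5, 16.6, 15.9, 14.1, 16.6, 6.7, 6.3, 11.8, 8.3, 16.6, 15.4.
Cumulative: 6.6, 20.7, 28.2, 44.8, 60.7, 74.8, 91.4, 98.1, 104.4, 116.2, 124.5, 141.1, 156.5.
The total first reaches 46 DD on day 5.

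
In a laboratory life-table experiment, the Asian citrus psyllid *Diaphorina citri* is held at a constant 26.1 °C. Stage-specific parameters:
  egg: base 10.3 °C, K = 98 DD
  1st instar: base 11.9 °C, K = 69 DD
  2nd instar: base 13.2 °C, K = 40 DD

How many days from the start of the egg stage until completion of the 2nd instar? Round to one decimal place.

egg: 98 / (26.1 − 10.3) = 98 / 15.8 = 6.203 d.
1st instar: 69 / (26.1 − 11.9) = 69 / 14.2 = 4.859 d.
2nd instar: 40 / (26.1 − 13.2) = 40 / 12.9 = 3.101 d.
Sum = 14.162 ≈ 14.2 days.

14.2 days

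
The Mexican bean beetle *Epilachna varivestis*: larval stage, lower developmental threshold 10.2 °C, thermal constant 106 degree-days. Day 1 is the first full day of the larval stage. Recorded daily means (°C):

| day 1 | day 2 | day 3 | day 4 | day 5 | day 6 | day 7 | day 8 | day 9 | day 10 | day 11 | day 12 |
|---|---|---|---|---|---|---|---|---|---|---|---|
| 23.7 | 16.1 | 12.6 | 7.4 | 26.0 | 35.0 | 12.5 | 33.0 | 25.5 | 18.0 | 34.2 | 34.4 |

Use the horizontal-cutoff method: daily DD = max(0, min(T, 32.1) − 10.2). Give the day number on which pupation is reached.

Daily DD above 10.2 °C (capped at 21.9): 13.5, 5.9, 2.4, 0.0, 15.8, 21.9, 2.3, 21.9, 15.3, 7.8, 21.9, 21.9.
Cumulative: 13.5, 19.4, 21.8, 21.8, 37.6, 59.5, 61.8, 83.7, 99.0, 106.8, 128.7, 150.6.
The total first reaches 106 DD on day 10.

day 10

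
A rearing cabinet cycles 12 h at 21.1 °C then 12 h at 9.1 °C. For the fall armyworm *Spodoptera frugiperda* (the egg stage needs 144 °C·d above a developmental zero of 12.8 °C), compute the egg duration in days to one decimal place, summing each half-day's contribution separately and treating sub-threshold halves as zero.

Day half: max(0, 21.1 − 12.8) × 0.5 = 8.3 × 0.5 = 4.15 DD.
Night half: max(0, 9.1 − 12.8) × 0.5 = 0.0 × 0.5 = 0.00 DD.
Per 24 h: 4.15 DD/day.
Duration = 144 / 4.15 = 34.699 ≈ 34.7 days.

34.7 days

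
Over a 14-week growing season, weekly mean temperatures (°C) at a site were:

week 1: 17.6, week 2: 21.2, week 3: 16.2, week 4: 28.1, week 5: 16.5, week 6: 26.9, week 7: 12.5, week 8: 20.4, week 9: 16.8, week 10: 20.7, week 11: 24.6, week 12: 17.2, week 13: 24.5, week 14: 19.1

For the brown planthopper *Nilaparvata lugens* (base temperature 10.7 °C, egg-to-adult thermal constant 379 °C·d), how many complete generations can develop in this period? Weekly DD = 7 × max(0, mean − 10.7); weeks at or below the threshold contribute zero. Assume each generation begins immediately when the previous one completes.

Weekly DD (7 × max(0, T̄ − 10.7)): 48.3, 73.5, 38.5, 121.8, 40.6, 113.4, 12.6, 67.9, 42.7, 70.0, 97.3, 45.5, 96.6, 58.8.
Season total = 927.5 DD.
Complete generations = ⌊927.5 / 379⌋ = 2.

2 generations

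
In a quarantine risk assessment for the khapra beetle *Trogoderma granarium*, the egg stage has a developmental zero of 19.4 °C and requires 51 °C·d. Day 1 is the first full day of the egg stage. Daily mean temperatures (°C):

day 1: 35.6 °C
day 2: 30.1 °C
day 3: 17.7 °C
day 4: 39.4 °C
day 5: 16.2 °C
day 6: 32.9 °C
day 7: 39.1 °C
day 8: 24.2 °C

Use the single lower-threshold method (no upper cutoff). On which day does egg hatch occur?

Daily DD above 19.4 °C: 16.2, 10.7, 0.0, 20.0, 0.0, 13.5, 19.7, 4.8.
Cumulative: 16.2, 26.9, 26.9, 46.9, 46.9, 60.4, 80.1, 84.9.
The total first reaches 51 DD on day 6.

day 6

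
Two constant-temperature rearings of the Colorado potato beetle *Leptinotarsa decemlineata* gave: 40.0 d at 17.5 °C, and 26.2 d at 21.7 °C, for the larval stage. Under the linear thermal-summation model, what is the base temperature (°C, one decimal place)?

9.5 °C

Linear rate model ⇒ the product D·(T − T_b) is constant across temperatures.
40.0·(17.5 − T_b) = 26.2·(21.7 − T_b)
T_b = (40.0·17.5 − 26.2·21.7) / (40.0 − 26.2) = 131.46 / 13.8 = 9.526 °C ≈ 9.5 °C.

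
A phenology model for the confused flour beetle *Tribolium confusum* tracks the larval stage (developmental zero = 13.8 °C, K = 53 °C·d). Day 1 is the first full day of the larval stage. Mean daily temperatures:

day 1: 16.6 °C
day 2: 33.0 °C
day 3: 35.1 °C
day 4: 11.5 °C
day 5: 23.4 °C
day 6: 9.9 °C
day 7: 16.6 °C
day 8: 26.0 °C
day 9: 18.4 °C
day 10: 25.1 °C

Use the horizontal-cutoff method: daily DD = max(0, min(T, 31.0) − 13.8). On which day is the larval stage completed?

day 8

Daily DD above 13.8 °C (capped at 17.2): 2.8, 17.2, 17.2, 0.0, 9.6, 0.0, 2.8, 12.2, 4.6, 11.3.
Cumulative: 2.8, 20.0, 37.2, 37.2, 46.8, 46.8, 49.6, 61.8, 66.4, 77.7.
The total first reaches 53 DD on day 8.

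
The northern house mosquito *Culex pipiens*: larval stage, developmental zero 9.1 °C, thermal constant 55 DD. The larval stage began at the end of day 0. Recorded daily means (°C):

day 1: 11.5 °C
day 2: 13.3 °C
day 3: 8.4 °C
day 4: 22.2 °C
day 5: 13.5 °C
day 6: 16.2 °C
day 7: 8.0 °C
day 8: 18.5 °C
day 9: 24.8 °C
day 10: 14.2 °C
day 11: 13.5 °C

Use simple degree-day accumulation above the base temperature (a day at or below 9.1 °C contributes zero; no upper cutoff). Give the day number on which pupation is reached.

day 9

Daily DD above 9.1 °C: 2.4, 4.2, 0.0, 13.1, 4.4, 7.1, 0.0, 9.4, 15.7, 5.1, 4.4.
Cumulative: 2.4, 6.6, 6.6, 19.7, 24.1, 31.2, 31.2, 40.6, 56.3, 61.4, 65.8.
The total first reaches 55 DD on day 9.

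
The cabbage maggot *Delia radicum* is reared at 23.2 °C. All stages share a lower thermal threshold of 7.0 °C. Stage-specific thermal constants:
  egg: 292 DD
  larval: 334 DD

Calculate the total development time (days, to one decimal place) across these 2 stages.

38.6 days

Daily accumulation at 23.2 °C = 23.2 − 7.0 = 16.2 DD/day.
Total K = 292 + 334 = 626 DD.
Total duration = 626 / 16.2 = 38.642 ≈ 38.6 days.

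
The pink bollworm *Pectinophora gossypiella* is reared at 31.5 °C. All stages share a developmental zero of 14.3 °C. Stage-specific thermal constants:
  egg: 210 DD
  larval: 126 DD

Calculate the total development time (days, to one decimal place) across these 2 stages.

19.5 days

Daily accumulation at 31.5 °C = 31.5 − 14.3 = 17.2 DD/day.
Total K = 210 + 126 = 336 DD.
Total duration = 336 / 17.2 = 19.535 ≈ 19.5 days.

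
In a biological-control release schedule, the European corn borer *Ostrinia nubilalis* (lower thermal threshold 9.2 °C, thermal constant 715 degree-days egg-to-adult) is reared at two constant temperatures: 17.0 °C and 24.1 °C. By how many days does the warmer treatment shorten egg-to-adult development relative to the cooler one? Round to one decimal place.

At 17.0 °C: 715 / (17.0 − 9.2) = 715 / 7.8 = 91.667 d.
At 24.1 °C: 715 / (24.1 − 9.2) = 715 / 14.9 = 47.987 d.
Difference = |91.667 − 47.987| = 43.680 ≈ 43.7 days.

43.7 days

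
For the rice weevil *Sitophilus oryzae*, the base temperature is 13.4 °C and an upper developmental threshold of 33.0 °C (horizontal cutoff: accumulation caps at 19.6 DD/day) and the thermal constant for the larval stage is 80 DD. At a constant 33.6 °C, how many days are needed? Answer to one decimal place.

Temperature 33.6 °C exceeds the upper threshold, so daily accumulation caps at 33.0 − 13.4 = 19.6 DD/day.
Duration = 80 / 19.6 = 4.082 ≈ 4.1 days.

4.1 days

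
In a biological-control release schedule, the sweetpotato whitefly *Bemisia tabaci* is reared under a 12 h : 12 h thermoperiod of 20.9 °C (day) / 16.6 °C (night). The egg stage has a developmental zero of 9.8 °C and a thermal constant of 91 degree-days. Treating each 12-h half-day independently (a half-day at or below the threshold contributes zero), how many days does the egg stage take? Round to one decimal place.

10.2 days

Day half: max(0, 20.9 − 9.8) × 0.5 = 11.1 × 0.5 = 5.55 DD.
Night half: max(0, 16.6 − 9.8) × 0.5 = 6.8 × 0.5 = 3.40 DD.
Per 24 h: 8.95 DD/day.
Duration = 91 / 8.95 = 10.168 ≈ 10.2 days.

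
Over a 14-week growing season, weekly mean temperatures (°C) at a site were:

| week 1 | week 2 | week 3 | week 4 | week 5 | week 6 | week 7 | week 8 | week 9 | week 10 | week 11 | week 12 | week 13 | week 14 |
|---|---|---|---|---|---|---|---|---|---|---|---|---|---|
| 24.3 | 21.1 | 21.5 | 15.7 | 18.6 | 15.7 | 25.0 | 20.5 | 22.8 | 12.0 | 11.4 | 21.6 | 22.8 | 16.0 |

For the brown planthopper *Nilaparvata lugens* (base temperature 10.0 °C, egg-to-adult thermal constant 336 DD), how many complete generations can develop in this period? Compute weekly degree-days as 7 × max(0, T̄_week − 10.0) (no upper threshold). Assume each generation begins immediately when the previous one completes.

Weekly DD (7 × max(0, T̄ − 10.0)): 100.1, 77.7, 80.5, 39.9, 60.2, 39.9, 105.0, 73.5, 89.6, 14.0, 9.8, 81.2, 89.6, 42.0.
Season total = 903.0 DD.
Complete generations = ⌊903.0 / 336⌋ = 2.

2 generations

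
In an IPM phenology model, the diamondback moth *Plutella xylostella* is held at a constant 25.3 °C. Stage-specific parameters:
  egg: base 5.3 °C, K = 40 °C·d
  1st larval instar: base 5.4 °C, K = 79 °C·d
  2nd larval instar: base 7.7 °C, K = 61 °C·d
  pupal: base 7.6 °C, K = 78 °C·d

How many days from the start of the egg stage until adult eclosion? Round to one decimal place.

13.8 days

egg: 40 / (25.3 − 5.3) = 40 / 20.0 = 2.000 d.
1st larval instar: 79 / (25.3 − 5.4) = 79 / 19.9 = 3.970 d.
2nd larval instar: 61 / (25.3 − 7.7) = 61 / 17.6 = 3.466 d.
pupal: 78 / (25.3 − 7.6) = 78 / 17.7 = 4.407 d.
Sum = 13.843 ≈ 13.8 days.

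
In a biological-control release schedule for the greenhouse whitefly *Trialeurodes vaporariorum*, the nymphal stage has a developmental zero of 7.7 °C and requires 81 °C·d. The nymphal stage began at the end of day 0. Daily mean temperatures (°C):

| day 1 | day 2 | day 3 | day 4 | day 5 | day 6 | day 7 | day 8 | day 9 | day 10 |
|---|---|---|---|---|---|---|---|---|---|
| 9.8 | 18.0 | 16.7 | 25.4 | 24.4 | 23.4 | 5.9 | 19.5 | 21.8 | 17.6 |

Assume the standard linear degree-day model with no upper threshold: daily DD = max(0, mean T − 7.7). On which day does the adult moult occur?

day 8

Daily DD above 7.7 °C: 2.1, 10.3, 9.0, 17.7, 16.7, 15.7, 0.0, 11.8, 14.1, 9.9.
Cumulative: 2.1, 12.4, 21.4, 39.1, 55.8, 71.5, 71.5, 83.3, 97.4, 107.3.
The total first reaches 81 DD on day 8.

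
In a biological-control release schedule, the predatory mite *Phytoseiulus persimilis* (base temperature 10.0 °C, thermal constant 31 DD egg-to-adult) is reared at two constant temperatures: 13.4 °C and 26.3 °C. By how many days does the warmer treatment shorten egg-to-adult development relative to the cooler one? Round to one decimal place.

At 13.4 °C: 31 / (13.4 − 10.0) = 31 / 3.4 = 9.118 d.
At 26.3 °C: 31 / (26.3 − 10.0) = 31 / 16.3 = 1.902 d.
Difference = |9.118 − 1.902| = 7.216 ≈ 7.2 days.

7.2 days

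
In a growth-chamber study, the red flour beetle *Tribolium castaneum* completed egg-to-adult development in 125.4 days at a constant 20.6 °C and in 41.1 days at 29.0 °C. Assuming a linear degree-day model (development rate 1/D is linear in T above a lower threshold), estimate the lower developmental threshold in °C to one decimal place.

16.5 °C

Under the model K = D·(T − T_b), so D₁·(T₁ − T_b) = D₂·(T₂ − T_b).
125.4·(20.6 − T_b) = 41.1·(29.0 − T_b)
T_b = (125.4·20.6 − 41.1·29.0) / (125.4 − 41.1) = 1391.34 / 84.3 = 16.505 °C ≈ 16.5 °C.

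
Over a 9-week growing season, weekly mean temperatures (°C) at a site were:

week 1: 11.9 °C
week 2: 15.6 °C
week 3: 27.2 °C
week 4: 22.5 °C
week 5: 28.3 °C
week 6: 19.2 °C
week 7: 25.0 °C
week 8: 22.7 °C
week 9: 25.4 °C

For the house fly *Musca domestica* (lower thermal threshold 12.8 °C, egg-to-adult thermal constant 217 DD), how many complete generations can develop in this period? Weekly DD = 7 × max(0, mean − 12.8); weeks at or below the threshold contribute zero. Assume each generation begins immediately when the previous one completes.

Weekly DD (7 × max(0, T̄ − 12.8)): 0.0, 19.6, 100.8, 67.9, 108.5, 44.8, 85.4, 69.3, 88.2.
Season total = 584.5 DD.
Complete generations = ⌊584.5 / 217⌋ = 2.

2 generations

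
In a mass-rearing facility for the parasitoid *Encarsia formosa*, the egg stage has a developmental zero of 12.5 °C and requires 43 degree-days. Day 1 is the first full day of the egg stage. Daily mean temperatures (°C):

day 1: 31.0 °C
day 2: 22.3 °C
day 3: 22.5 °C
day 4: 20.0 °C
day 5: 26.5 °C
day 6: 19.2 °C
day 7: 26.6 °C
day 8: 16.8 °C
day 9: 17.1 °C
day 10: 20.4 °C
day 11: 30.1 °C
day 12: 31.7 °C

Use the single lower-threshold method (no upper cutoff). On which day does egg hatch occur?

day 4

Daily DD above 12.5 °C: 18.5, 9.8, 10.0, 7.5, 14.0, 6.7, 14.1, 4.3, 4.6, 7.9, 17.6, 19.2.
Cumulative: 18.5, 28.3, 38.3, 45.8, 59.8, 66.5, 80.6, 84.9, 89.5, 97.4, 115.0, 134.2.
The total first reaches 43 DD on day 4.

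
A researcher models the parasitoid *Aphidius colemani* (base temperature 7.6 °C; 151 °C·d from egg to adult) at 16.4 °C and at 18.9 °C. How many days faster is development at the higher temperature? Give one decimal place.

At 16.4 °C: 151 / (16.4 − 7.6) = 151 / 8.8 = 17.159 d.
At 18.9 °C: 151 / (18.9 − 7.6) = 151 / 11.3 = 13.363 d.
Difference = |17.159 − 13.363| = 3.796 ≈ 3.8 days.

3.8 days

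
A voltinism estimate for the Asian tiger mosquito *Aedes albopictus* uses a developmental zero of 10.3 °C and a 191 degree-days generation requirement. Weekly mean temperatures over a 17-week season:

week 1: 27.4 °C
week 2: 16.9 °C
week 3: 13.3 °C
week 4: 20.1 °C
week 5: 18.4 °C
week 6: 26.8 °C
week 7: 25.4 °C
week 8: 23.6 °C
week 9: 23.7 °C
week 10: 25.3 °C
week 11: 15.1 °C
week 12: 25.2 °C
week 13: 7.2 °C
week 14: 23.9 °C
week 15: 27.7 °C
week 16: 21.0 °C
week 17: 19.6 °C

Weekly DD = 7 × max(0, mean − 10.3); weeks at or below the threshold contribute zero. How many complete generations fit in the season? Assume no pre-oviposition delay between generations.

6 generations

Weekly DD (7 × max(0, T̄ − 10.3)): 119.7, 46.2, 21.0, 68.6, 56.7, 115.5, 105.7, 93.1, 93.8, 105.0, 33.6, 104.3, 0.0, 95.2, 121.8, 74.9, 65.1.
Season total = 1320.2 DD.
Complete generations = ⌊1320.2 / 191⌋ = 6.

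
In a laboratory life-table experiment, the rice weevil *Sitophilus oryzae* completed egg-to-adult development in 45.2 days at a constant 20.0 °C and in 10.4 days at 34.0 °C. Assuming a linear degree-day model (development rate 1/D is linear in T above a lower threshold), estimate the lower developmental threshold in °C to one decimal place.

15.8 °C

Under the model K = D·(T − T_b), so D₁·(T₁ − T_b) = D₂·(T₂ − T_b).
45.2·(20.0 − T_b) = 10.4·(34.0 − T_b)
T_b = (45.2·20.0 − 10.4·34.0) / (45.2 − 10.4) = 550.40 / 34.8 = 15.816 °C ≈ 15.8 °C.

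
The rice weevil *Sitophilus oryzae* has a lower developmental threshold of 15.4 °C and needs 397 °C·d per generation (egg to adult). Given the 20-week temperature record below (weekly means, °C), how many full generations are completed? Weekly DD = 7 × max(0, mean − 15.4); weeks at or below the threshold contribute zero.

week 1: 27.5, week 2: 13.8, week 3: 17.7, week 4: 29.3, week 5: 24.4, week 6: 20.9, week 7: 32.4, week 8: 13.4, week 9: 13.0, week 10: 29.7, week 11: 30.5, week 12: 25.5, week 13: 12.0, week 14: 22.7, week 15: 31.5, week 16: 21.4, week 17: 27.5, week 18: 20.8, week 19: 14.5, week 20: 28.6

Weekly DD (7 × max(0, T̄ − 15.4)): 84.7, 0.0, 16.1, 97.3, 63.0, 38.5, 119.0, 0.0, 0.0, 100.1, 105.7, 70.7, 0.0, 51.1, 112.7, 42.0, 84.7, 37.8, 0.0, 92.4.
Season total = 1115.8 DD.
Complete generations = ⌊1115.8 / 397⌋ = 2.

2 generations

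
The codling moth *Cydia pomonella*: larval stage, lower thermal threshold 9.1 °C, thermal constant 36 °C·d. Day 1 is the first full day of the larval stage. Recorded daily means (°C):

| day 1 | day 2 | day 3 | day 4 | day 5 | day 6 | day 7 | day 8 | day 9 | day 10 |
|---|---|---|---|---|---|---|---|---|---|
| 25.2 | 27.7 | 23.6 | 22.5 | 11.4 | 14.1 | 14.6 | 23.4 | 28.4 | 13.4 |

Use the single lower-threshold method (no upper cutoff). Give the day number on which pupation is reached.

day 3

Daily DD above 9.1 °C: 16.1, 18.6, 14.5, 13.4, 2.3, 5.0, 5.5, 14.3, 19.3, 4.3.
Cumulative: 16.1, 34.7, 49.2, 62.6, 64.9, 69.9, 75.4, 89.7, 109.0, 113.3.
The total first reaches 36 DD on day 3.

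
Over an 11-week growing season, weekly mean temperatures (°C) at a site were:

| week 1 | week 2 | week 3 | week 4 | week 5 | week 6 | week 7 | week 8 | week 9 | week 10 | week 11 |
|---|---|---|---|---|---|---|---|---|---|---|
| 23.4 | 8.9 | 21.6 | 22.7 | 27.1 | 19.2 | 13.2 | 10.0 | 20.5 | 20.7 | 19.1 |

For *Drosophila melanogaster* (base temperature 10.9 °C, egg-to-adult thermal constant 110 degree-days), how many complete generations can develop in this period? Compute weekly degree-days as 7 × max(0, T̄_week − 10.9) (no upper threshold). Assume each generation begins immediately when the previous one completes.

Weekly DD (7 × max(0, T̄ − 10.9)): 87.5, 0.0, 74.9, 82.6, 113.4, 58.1, 16.1, 0.0, 67.2, 68.6, 57.4.
Season total = 625.8 DD.
Complete generations = ⌊625.8 / 110⌋ = 5.

5 generations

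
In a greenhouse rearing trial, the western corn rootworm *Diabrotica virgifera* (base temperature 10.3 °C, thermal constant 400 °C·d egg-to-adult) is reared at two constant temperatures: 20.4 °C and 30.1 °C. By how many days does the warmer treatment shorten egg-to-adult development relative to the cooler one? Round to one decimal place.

At 20.4 °C: 400 / (20.4 − 10.3) = 400 / 10.1 = 39.604 d.
At 30.1 °C: 400 / (30.1 − 10.3) = 400 / 19.8 = 20.202 d.
Difference = |39.604 − 20.202| = 19.402 ≈ 19.4 days.

19.4 days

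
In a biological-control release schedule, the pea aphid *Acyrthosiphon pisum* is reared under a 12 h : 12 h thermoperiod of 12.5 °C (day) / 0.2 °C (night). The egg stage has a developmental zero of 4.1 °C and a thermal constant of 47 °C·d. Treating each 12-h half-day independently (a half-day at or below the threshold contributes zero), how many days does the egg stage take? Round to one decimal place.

11.2 days

Day half: max(0, 12.5 − 4.1) × 0.5 = 8.4 × 0.5 = 4.20 DD.
Night half: max(0, 0.2 − 4.1) × 0.5 = 0.0 × 0.5 = 0.00 DD.
Per 24 h: 4.20 DD/day.
Duration = 47 / 4.20 = 11.190 ≈ 11.2 days.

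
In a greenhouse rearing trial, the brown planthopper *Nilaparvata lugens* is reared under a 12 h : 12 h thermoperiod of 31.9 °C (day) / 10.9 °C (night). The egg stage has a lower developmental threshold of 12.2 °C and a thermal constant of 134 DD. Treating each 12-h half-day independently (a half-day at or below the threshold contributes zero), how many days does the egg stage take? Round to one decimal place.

Day half: max(0, 31.9 − 12.2) × 0.5 = 19.7 × 0.5 = 9.85 DD.
Night half: max(0, 10.9 − 12.2) × 0.5 = 0.0 × 0.5 = 0.00 DD.
Per 24 h: 9.85 DD/day.
Duration = 134 / 9.85 = 13.604 ≈ 13.6 days.

13.6 days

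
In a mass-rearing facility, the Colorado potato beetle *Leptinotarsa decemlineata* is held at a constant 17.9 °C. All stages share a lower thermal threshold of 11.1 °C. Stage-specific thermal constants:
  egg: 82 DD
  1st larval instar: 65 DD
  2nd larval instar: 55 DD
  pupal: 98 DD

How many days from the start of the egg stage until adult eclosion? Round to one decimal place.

Daily accumulation at 17.9 °C = 17.9 − 11.1 = 6.8 DD/day.
Total K = 82 + 65 + 55 + 98 = 300 DD.
Total duration = 300 / 6.8 = 44.118 ≈ 44.1 days.

44.1 days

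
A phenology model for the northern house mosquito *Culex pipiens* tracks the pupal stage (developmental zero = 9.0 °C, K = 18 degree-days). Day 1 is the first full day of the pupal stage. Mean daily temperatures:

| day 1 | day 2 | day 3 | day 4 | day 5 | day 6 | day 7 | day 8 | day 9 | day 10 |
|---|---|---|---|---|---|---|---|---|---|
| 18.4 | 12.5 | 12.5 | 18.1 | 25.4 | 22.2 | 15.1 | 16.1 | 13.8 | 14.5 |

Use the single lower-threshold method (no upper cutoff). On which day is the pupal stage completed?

Daily DD above 9.0 °C: 9.4, 3.5, 3.5, 9.1, 16.4, 13.2, 6.1, 7.1, 4.8, 5.5.
Cumulative: 9.4, 12.9, 16.4, 25.5, 41.9, 55.1, 61.2, 68.3, 73.1, 78.6.
The total first reaches 18 DD on day 4.

day 4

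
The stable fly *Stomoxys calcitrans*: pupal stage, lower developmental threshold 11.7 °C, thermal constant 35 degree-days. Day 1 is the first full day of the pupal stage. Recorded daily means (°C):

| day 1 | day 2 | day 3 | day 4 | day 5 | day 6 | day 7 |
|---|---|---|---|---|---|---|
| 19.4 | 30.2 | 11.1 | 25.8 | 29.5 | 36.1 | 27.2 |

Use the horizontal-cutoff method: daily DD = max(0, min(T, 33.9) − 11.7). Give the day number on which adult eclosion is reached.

Daily DD above 11.7 °C (capped at 22.2): 7.7, 18.5, 0.0, 14.1, 17.8, 22.2, 15.5.
Cumulative: 7.7, 26.2, 26.2, 40.3, 58.1, 80.3, 95.8.
The total first reaches 35 DD on day 4.

day 4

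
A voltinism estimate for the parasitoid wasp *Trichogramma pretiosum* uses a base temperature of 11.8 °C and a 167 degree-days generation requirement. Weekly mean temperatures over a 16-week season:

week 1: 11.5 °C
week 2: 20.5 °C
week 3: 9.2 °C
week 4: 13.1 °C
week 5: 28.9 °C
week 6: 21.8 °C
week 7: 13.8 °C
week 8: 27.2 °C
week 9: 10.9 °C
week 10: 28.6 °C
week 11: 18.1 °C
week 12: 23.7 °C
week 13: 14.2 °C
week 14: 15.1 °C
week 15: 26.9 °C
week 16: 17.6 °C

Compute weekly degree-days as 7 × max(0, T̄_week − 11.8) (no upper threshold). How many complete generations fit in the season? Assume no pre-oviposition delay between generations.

4 generations

Weekly DD (7 × max(0, T̄ − 11.8)): 0.0, 60.9, 0.0, 9.1, 119.7, 70.0, 14.0, 107.8, 0.0, 117.6, 44.1, 83.3, 16.8, 23.1, 105.7, 40.6.
Season total = 812.7 DD.
Complete generations = ⌊812.7 / 167⌋ = 4.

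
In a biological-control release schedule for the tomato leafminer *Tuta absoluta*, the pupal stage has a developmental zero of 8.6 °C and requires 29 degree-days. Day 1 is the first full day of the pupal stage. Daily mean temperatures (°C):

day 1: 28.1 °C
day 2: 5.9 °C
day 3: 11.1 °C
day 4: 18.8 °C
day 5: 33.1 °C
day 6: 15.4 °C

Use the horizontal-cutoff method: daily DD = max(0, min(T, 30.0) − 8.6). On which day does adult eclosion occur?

Daily DD above 8.6 °C (capped at 21.4): 19.5, 0.0, 2.5, 10.2, 21.4, 6.8.
Cumulative: 19.5, 19.5, 22.0, 32.2, 53.6, 60.4.
The total first reaches 29 DD on day 4.

day 4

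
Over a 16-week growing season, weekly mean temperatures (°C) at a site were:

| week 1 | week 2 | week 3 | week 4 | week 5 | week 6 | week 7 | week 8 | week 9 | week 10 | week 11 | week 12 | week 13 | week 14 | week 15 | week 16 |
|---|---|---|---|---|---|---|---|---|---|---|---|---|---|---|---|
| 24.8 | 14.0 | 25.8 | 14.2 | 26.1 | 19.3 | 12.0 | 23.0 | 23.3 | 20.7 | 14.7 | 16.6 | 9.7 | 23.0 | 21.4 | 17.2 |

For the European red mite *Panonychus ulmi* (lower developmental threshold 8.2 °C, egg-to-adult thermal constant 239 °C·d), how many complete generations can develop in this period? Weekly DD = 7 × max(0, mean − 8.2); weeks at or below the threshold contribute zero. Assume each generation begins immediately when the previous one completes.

Weekly DD (7 × max(0, T̄ − 8.2)): 116.2, 40.6, 123.2, 42.0, 125.3, 77.7, 26.6, 103.6, 105.7, 87.5, 45.5, 58.8, 10.5, 103.6, 92.4, 63.0.
Season total = 1222.2 DD.
Complete generations = ⌊1222.2 / 239⌋ = 5.

5 generations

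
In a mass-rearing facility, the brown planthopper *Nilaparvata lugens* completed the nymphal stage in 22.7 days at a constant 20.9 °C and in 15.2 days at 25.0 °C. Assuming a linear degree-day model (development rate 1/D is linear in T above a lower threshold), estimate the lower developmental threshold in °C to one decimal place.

Equal thermal constants: D₁(T₁ − T_b) = D₂(T₂ − T_b).
22.7·(20.9 − T_b) = 15.2·(25.0 − T_b)
T_b = (22.7·20.9 − 15.2·25.0) / (22.7 − 15.2) = 94.43 / 7.5 = 12.591 °C ≈ 12.6 °C.

12.6 °C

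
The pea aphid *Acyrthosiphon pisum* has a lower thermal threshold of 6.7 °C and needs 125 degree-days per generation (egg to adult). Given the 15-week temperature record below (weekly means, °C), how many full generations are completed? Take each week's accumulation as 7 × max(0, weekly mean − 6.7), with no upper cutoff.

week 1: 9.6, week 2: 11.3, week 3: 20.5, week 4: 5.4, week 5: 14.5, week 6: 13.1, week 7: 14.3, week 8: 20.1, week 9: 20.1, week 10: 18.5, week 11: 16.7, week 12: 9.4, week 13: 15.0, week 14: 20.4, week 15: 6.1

6 generations

Weekly DD (7 × max(0, T̄ − 6.7)): 20.3, 32.2, 96.6, 0.0, 54.6, 44.8, 53.2, 93.8, 93.8, 82.6, 70.0, 18.9, 58.1, 95.9, 0.0.
Season total = 814.8 DD.
Complete generations = ⌊814.8 / 125⌋ = 6.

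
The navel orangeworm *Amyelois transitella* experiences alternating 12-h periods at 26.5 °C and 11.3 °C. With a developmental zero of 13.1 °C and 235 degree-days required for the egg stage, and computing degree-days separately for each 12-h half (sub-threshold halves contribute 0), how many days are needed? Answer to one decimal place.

35.1 days

Day half: max(0, 26.5 − 13.1) × 0.5 = 13.4 × 0.5 = 6.70 DD.
Night half: max(0, 11.3 − 13.1) × 0.5 = 0.0 × 0.5 = 0.00 DD.
Per 24 h: 6.70 DD/day.
Duration = 235 / 6.70 = 35.075 ≈ 35.1 days.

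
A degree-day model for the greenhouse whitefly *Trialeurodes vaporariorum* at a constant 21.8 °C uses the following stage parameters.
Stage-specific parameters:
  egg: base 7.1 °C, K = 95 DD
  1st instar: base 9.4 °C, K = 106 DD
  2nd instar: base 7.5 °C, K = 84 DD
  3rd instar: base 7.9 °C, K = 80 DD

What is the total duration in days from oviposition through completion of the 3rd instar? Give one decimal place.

26.6 days

egg: 95 / (21.8 − 7.1) = 95 / 14.7 = 6.463 d.
1st instar: 106 / (21.8 − 9.4) = 106 / 12.4 = 8.548 d.
2nd instar: 84 / (21.8 − 7.5) = 84 / 14.3 = 5.874 d.
3rd instar: 80 / (21.8 − 7.9) = 80 / 13.9 = 5.755 d.
Sum = 26.640 ≈ 26.6 days.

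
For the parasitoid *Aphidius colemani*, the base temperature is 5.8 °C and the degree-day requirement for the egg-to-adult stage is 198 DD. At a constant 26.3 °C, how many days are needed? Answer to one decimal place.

9.7 days

Daily accumulation = 26.3 − 5.8 = 20.5 DD/day.
Duration = 198 / 20.5 = 9.659 ≈ 9.7 days.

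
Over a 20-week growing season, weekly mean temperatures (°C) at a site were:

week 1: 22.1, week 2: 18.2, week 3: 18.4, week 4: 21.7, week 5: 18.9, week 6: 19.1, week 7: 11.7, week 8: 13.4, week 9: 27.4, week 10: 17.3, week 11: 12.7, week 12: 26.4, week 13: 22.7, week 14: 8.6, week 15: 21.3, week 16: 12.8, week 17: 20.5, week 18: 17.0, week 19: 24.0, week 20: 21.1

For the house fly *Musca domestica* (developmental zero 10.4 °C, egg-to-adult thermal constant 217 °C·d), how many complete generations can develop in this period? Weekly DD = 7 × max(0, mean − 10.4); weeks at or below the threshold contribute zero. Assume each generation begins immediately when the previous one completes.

5 generations

Weekly DD (7 × max(0, T̄ − 10.4)): 81.9, 54.6, 56.0, 79.1, 59.5, 60.9, 9.1, 21.0, 119.0, 48.3, 16.1, 112.0, 86.1, 0.0, 76.3, 16.8, 70.7, 46.2, 95.2, 74.9.
Season total = 1183.7 DD.
Complete generations = ⌊1183.7 / 217⌋ = 5.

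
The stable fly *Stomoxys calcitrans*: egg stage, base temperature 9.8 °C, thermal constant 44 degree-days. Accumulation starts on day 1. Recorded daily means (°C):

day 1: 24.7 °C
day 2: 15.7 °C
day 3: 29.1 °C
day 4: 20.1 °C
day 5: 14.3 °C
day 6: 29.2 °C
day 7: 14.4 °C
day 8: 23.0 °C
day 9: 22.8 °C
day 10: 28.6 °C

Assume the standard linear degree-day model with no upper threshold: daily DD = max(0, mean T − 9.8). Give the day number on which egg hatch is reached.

day 4

Daily DD above 9.8 °C: 14.9, 5.9, 19.3, 10.3, 4.5, 19.4, 4.6, 13.2, 13.0, 18.8.
Cumulative: 14.9, 20.8, 40.1, 50.4, 54.9, 74.3, 78.9, 92.1, 105.1, 123.9.
The total first reaches 44 DD on day 4.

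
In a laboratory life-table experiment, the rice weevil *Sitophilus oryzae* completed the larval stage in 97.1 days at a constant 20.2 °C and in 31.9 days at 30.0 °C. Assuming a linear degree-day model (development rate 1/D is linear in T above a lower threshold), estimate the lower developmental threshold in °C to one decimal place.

Linear rate model ⇒ the product D·(T − T_b) is constant across temperatures.
97.1·(20.2 − T_b) = 31.9·(30.0 − T_b)
T_b = (97.1·20.2 − 31.9·30.0) / (97.1 − 31.9) = 1004.42 / 65.2 = 15.405 °C ≈ 15.4 °C.

15.4 °C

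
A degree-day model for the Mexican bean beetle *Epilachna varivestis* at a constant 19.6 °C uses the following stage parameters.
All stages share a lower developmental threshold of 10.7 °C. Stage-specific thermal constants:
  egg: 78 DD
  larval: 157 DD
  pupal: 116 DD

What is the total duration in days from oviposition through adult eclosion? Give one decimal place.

Daily accumulation at 19.6 °C = 19.6 − 10.7 = 8.9 DD/day.
Total K = 78 + 157 + 116 = 351 DD.
Total duration = 351 / 8.9 = 39.438 ≈ 39.4 days.

39.4 days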